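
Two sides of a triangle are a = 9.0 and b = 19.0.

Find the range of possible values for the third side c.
Triangle inequality: |a − b| < c < a + b
|a − b| = |9.0 − 19.0| = 10
a + b = 9.0 + 19.0 = 28

10 < c < 28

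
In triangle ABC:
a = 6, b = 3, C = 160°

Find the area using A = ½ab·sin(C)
A = ½·a·b·sin(C) = ½·6·3·sin(160°)
sin(160°) ≈ 0.34202
A ≈ ½·18·0.34202 = 9·0.34202 ≈ 3.07818

Area = 3.078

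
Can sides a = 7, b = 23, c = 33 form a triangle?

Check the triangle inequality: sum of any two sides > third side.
a + b vs c: 7 + 23 = 30 ≤ 33  ✗
a + c vs b: 7 + 33 = 40 > 23  ✓
b + c vs a: 23 + 33 = 56 > 7  ✓

No: 7 + 23 = 30 is not > 33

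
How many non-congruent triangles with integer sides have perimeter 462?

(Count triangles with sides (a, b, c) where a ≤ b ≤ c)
Let a ≤ b ≤ c with a + b + c = 462. The only binding inequality is a + b > c, i.e. 462 − c > c, so c < 462/2; and c ≥ 462/3 since c is the largest side.
So 154 ≤ c ≤ 230. For each c, b runs from ⌈(462 − c)/2⌉ up to c (then a = 462 − b − c satisfies 1 ≤ a ≤ b automatically), giving c − ⌈(462 − c)/2⌉ + 1 choices.
Summing over c: 1 + 2 + 4 + 5 + … + 113 + 115  (77 terms, c = 154, …, 230) = 4447
Check (closed form: nearest integer to p²/48 for even p, (p+3)²/48 for odd p): 462²/48 = 213444/48 ≈ 4446.75 → 4447

4447 triangles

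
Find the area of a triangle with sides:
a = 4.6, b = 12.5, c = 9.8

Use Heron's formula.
s = (4.6 + 12.5 + 9.8)/2 = 26.9/2 = 13.45
s − a = 8.85, s − b = 0.95, s − c = 3.65
s(s−a)(s−b)(s−c) = 13.45·8.85·0.95·3.65 ≈ 412.745
Area = √412.745 ≈ 20.3161

Area = 20.32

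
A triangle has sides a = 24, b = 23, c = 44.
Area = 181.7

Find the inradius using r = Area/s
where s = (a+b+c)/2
s = (24 + 23 + 44)/2 = 91/2 = 45.5
r = Area/s = 181.7/45.5 ≈ 3.99341

r = 3.993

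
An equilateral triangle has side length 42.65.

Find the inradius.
r = Area/s with s the semi-perimeter.
Area = (√3/4)·42.65² = (√3/4)·1819.0225 ≈ 0.433013·1819.0225 ≈ 787.66
s = 3·42.65/2 = 63.975
r ≈ 787.66/63.975 ≈ 12.312
(Equivalently r = side/(2√3) = 42.65/3.4641 ≈ 12.312.)

r = 12.31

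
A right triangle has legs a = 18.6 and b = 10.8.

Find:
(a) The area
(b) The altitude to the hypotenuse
(a) The legs are perpendicular, so Area = ½·a·b = ½·18.6·10.8 = ½·200.88 = 100.44
(b) Hypotenuse c = √(a² + b²) = √(345.96 + 116.64) = √462.6 ≈ 21.5081
    Area = ½·c·h_c  ⇒  h_c = 2·Area/c = 200.88/21.5081 ≈ 9.33972

Area = 100.44, h_c = 9.34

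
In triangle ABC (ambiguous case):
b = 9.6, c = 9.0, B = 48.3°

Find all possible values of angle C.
b/sin(B) = c/sin(C)  ⇒  sin(C) = c·sin(B)/b = 9.0·sin(48.3°)/9.6
sin(48.3°) ≈ 0.746638
sin(C) ≈ 9.0·0.746638/9.6 ≈ 6.71974/9.6 ≈ 0.699973
Candidate 1: C₁ = arcsin(0.699973) ≈ 44.4249°  →  A = 180° − 48.3° − 44.4249° ≈ 87.2751° > 0, valid
Candidate 2: C₂ = 180° − C₁ ≈ 135.575°  →  A = 180° − 48.3° − 135.575° ≈ -3.8751° ≤ 0, not a valid triangle

C = 44.42° (one solution)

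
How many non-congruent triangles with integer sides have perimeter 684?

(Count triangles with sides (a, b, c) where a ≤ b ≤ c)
Let a ≤ b ≤ c with a + b + c = 684. The only binding inequality is a + b > c, i.e. 684 − c > c, so c < 684/2; and c ≥ 684/3 since c is the largest side.
So 228 ≤ c ≤ 341. For each c, b runs from ⌈(684 − c)/2⌉ up to c (then a = 684 − b − c satisfies 1 ≤ a ≤ b automatically), giving c − ⌈(684 − c)/2⌉ + 1 choices.
Summing over c: 1 + 2 + 4 + 5 + … + 169 + 170  (114 terms, c = 228, …, 341) = 9747
Check (closed form: nearest integer to p²/48 for even p, (p+3)²/48 for odd p): 684²/48 = 467856/48 ≈ 9747.00 → 9747

9747 triangles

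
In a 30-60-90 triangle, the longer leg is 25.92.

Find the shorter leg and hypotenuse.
In a 30-60-90 triangle the sides are in ratio 1 : √3 : 2, so short leg = long leg/√3 and hypotenuse = 2·(short leg).
Short leg = 25.92/√3 ≈ 25.92/1.73205 ≈ 14.9649
Hypotenuse = 2·14.9649 ≈ 29.9298

Short leg = 14.96, Hypotenuse = 29.93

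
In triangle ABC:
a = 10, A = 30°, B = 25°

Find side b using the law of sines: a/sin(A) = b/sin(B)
a/sin(A) = b/sin(B)  ⇒  b = a·sin(B)/sin(A) = 10·sin(25°)/sin(30°)
sin(25°) ≈ 0.422618, sin(30°) ≈ 0.5
b ≈ 10·0.422618/0.5 ≈ 4.22618/0.5 ≈ 8.45237

b = 8.452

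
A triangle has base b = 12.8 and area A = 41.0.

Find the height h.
A = ½·b·h  ⇒  h = 2A/b = 2·41.0/12.8 = 82/12.8 ≈ 6.40625

h = 6.406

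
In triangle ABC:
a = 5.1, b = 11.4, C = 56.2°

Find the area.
Two sides and the included angle (SAS): A = ½·a·b·sin(C) = ½·5.1·11.4·sin(56.2°)
sin(56.2°) ≈ 0.830984
A ≈ ½·58.14·0.830984 = 29.07·0.830984 ≈ 24.1567

Area = 24.16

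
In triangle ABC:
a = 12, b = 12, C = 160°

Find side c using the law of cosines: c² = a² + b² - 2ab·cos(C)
c² = 12² + 12² − 2·12·12·cos(160°)
cos(160°) ≈ -0.939693
c² ≈ 144 + 144 − 288·(-0.939693) ≈ 288 + 270.631 ≈ 558.631
c ≈ √558.631 ≈ 23.6354

c = 23.64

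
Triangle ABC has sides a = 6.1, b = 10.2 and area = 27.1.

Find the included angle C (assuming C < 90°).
Area = ½·a·b·sin(C)  ⇒  sin(C) = 2·Area/(a·b) = 2·27.1/(6.1·10.2) = 54.2/62.22 ≈ 0.871103
C = arcsin(0.871103) ≈ 60.587° (taking the acute solution since C < 90°)

C = 60.59°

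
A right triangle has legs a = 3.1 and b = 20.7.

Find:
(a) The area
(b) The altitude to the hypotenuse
(a) The legs are perpendicular, so Area = ½·a·b = ½·3.1·20.7 = ½·64.17 = 32.085
(b) Hypotenuse c = √(a² + b²) = √(9.61 + 428.49) = √438.1 ≈ 20.9308
    Area = ½·c·h_c  ⇒  h_c = 2·Area/c = 64.17/20.9308 ≈ 3.06581

Area = 32.085, h_c = 3.066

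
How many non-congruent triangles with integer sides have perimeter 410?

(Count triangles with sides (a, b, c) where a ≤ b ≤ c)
Let a ≤ b ≤ c with a + b + c = 410. The only binding inequality is a + b > c, i.e. 410 − c > c, so c < 410/2; and c ≥ 410/3 since c is the largest side.
So 137 ≤ c ≤ 204. For each c, b runs from ⌈(410 − c)/2⌉ up to c (then a = 410 − b − c satisfies 1 ≤ a ≤ b automatically), giving c − ⌈(410 − c)/2⌉ + 1 choices.
Summing over c: 1 + 3 + 4 + 6 + … + 100 + 102  (68 terms, c = 137, …, 204) = 3502
Check (closed form: nearest integer to p²/48 for even p, (p+3)²/48 for odd p): 410²/48 = 168100/48 ≈ 3502.08 → 3502

3502 triangles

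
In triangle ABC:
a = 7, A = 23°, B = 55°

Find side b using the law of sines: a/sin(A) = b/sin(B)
a/sin(A) = b/sin(B)  ⇒  b = a·sin(B)/sin(A) = 7·sin(55°)/sin(23°)
sin(55°) ≈ 0.819152, sin(23°) ≈ 0.390731
b ≈ 7·0.819152/0.390731 ≈ 5.73406/0.390731 ≈ 14.6752

b = 14.68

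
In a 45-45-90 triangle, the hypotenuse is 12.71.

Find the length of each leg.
In a 45-45-90 triangle hypotenuse = leg·√2, so leg = hypotenuse/√2.
Leg = 12.71/√2 ≈ 12.71/1.41421 ≈ 8.98733

Each leg = 8.987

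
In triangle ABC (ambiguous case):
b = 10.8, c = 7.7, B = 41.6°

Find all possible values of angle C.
b/sin(B) = c/sin(C)  ⇒  sin(C) = c·sin(B)/b = 7.7·sin(41.6°)/10.8
sin(41.6°) ≈ 0.663926
sin(C) ≈ 7.7·0.663926/10.8 ≈ 5.11223/10.8 ≈ 0.473355
Candidate 1: C₁ = arcsin(0.473355) ≈ 28.2523°  →  A = 180° − 41.6° − 28.2523° ≈ 110.148° > 0, valid
Candidate 2: C₂ = 180° − C₁ ≈ 151.748°  →  A = 180° − 41.6° − 151.748° ≈ -13.3477° ≤ 0, not a valid triangle

C = 28.25° (one solution)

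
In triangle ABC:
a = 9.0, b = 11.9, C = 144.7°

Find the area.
Two sides and the included angle (SAS): A = ½·a·b·sin(C) = ½·9.0·11.9·sin(144.7°)
sin(144.7°) ≈ 0.577858
A ≈ ½·107.1·0.577858 = 53.55·0.577858 ≈ 30.9443

Area = 30.94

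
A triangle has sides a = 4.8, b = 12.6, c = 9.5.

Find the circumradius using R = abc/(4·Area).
First find the area with Heron's formula.
s = (4.8 + 12.6 + 9.5)/2 = 13.45
Area = √(s(s−a)(s−b)(s−c)) = √(13.45·8.65·0.85·3.95) ≈ √390.62 ≈ 19.7641
abc = 4.8·12.6·9.5 = 574.56
R = abc/(4·Area) ≈ 574.56/(4·19.7641) = 574.56/79.0564 ≈ 7.26772

R = 7.268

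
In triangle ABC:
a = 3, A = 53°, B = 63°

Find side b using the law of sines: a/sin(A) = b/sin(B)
a/sin(A) = b/sin(B)  ⇒  b = a·sin(B)/sin(A) = 3·sin(63°)/sin(53°)
sin(63°) ≈ 0.891007, sin(53°) ≈ 0.798636
b ≈ 3·0.891007/0.798636 ≈ 2.67302/0.798636 ≈ 3.34698

b = 3.347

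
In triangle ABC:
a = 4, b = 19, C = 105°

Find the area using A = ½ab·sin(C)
A = ½·a·b·sin(C) = ½·4·19·sin(105°)
sin(105°) ≈ 0.965926
A ≈ ½·76·0.965926 = 38·0.965926 ≈ 36.7052

Area = 36.71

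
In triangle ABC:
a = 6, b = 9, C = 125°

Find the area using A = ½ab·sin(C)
A = ½·a·b·sin(C) = ½·6·9·sin(125°)
sin(125°) ≈ 0.819152
A ≈ ½·54·0.819152 = 27·0.819152 ≈ 22.1171

Area = 22.12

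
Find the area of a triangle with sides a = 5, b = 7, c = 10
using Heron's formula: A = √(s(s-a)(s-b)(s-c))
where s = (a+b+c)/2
s = (5 + 7 + 10)/2 = 22/2 = 11
s − a = 6, s − b = 4, s − c = 1
s(s−a)(s−b)(s−c) = 11·6·4·1 = 264
Area = √264 ≈ 16.2481

s = 11.0, Area = 16.25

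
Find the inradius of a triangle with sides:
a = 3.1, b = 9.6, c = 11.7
r = Area/s where s is the semi-perimeter.
s = (3.1 + 9.6 + 11.7)/2 = 24.4/2 = 12.2
Area = √(s(s−a)(s−b)(s−c)) = √(12.2·9.1·2.6·0.5) ≈ √144.326 ≈ 12.0136
r ≈ 12.0136/12.2 ≈ 0.984719

r = 0.9847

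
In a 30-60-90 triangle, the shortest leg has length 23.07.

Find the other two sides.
In a 30-60-90 triangle the sides are in ratio 1 : √3 : 2 (short leg : long leg : hypotenuse).
Long leg = 23.07·√3 ≈ 23.07·1.73205 ≈ 39.9584
Hypotenuse = 2·23.07 = 46.14

Long leg = 23.07√3 = 39.96, Hypotenuse = 46.14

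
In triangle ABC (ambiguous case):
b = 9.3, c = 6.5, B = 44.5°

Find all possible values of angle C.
b/sin(B) = c/sin(C)  ⇒  sin(C) = c·sin(B)/b = 6.5·sin(44.5°)/9.3
sin(44.5°) ≈ 0.700909
sin(C) ≈ 6.5·0.700909/9.3 ≈ 4.55591/9.3 ≈ 0.489883
Candidate 1: C₁ = arcsin(0.489883) ≈ 29.3329°  →  A = 180° − 44.5° − 29.3329° ≈ 106.167° > 0, valid
Candidate 2: C₂ = 180° − C₁ ≈ 150.667°  →  A = 180° − 44.5° − 150.667° ≈ -15.1671° ≤ 0, not a valid triangle

C = 29.33° (one solution)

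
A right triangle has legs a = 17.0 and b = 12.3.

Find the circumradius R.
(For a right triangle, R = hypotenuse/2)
Hypotenuse c = √(a² + b²) = √(289 + 151.29) = √440.29 ≈ 20.9831
R = c/2 ≈ 20.9831/2 ≈ 10.4915

R = 10.49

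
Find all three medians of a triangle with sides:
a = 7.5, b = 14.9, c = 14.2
Median formula: m_a = ½√(2b² + 2c² − a²) (and cyclically). a² = 56.25, b² = 222.01, c² = 201.64.
m_a = ½√(2·222.01 + 2·201.64 − 56.25) = ½√791.05 ≈ ½·28.1256 ≈ 14.0628
m_b = ½√(2·56.25 + 2·201.64 − 222.01) = ½√293.77 ≈ ½·17.1397 ≈ 8.56986
m_c = ½√(2·56.25 + 2·222.01 − 201.64) = ½√354.88 ≈ ½·18.8383 ≈ 9.41913

m_a = 14.06, m_b = 8.57, m_c = 9.419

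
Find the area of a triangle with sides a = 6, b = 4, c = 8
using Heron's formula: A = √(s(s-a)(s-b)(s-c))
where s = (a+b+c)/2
s = (6 + 4 + 8)/2 = 18/2 = 9
s − a = 3, s − b = 5, s − c = 1
s(s−a)(s−b)(s−c) = 9·3·5·1 = 135
Area = √135 ≈ 11.619

s = 9.0, Area = 11.62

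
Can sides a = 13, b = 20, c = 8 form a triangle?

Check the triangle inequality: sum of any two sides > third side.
a + b vs c: 13 + 20 = 33 > 8  ✓
a + c vs b: 13 + 8 = 21 > 20  ✓
b + c vs a: 20 + 8 = 28 > 13  ✓

Yes, triangle inequality satisfied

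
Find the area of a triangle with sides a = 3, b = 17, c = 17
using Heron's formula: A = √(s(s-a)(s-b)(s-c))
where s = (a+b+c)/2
s = (3 + 17 + 17)/2 = 37/2 = 18.5
s − a = 15.5, s − b = 1.5, s − c = 1.5
s(s−a)(s−b)(s−c) = 18.5·15.5·1.5·1.5 = 645.1875
Area = √645.1875 ≈ 25.4005

s = 18.5, Area = 25.4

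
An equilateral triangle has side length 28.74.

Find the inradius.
r = Area/s with s the semi-perimeter.
Area = (√3/4)·28.74² = (√3/4)·825.9876 ≈ 0.433013·825.9876 ≈ 357.663
s = 3·28.74/2 = 43.11
r ≈ 357.663/43.11 ≈ 8.29652
(Equivalently r = side/(2√3) = 28.74/3.4641 ≈ 8.29652.)

r = 8.297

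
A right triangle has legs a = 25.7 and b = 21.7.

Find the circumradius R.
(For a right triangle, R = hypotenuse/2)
Hypotenuse c = √(a² + b²) = √(660.49 + 470.89) = √1131.38 ≈ 33.636
R = c/2 ≈ 33.636/2 ≈ 16.818

R = 16.82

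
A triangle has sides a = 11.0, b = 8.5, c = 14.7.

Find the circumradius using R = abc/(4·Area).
First find the area with Heron's formula.
s = (11.0 + 8.5 + 14.7)/2 = 17.1
Area = √(s(s−a)(s−b)(s−c)) = √(17.1·6.1·8.6·2.4) ≈ √2152.96 ≈ 46.4
abc = 11.0·8.5·14.7 = 1374.45
R = abc/(4·Area) ≈ 1374.45/(4·46.4) = 1374.45/185.6 ≈ 7.40544

R = 7.405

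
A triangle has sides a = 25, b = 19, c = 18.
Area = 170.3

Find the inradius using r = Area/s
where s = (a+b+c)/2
s = (25 + 19 + 18)/2 = 62/2 = 31
r = Area/s = 170.3/31 ≈ 5.49355

r = 5.494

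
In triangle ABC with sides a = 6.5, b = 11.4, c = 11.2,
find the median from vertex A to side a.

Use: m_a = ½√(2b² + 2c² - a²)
m_a = ½√(2·11.4² + 2·11.2² − 6.5²) = ½√(2·129.96 + 2·125.44 − 42.25) = ½√(259.92 + 250.88 − 42.25) = ½√468.55
√468.55 ≈ 21.646, so m_a ≈ 10.823

m_a = 10.82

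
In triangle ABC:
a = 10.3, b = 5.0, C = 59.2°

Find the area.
Two sides and the included angle (SAS): A = ½·a·b·sin(C) = ½·10.3·5.0·sin(59.2°)
sin(59.2°) ≈ 0.85896
A ≈ ½·51.5·0.85896 = 25.75·0.85896 ≈ 22.1182

Area = 22.12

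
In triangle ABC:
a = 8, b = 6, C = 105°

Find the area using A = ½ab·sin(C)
A = ½·a·b·sin(C) = ½·8·6·sin(105°)
sin(105°) ≈ 0.965926
A ≈ ½·48·0.965926 = 24·0.965926 ≈ 23.1822

Area = 23.18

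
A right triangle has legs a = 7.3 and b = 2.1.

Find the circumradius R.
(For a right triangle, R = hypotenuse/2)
Hypotenuse c = √(a² + b²) = √(53.29 + 4.41) = √57.7 ≈ 7.59605
R = c/2 ≈ 7.59605/2 ≈ 3.79803

R = 3.798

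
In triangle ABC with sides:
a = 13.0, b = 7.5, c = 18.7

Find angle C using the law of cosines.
c² = a² + b² − 2ab·cos(C)  ⇒  cos(C) = (a² + b² − c²)/(2ab)
cos(C) = (13.0² + 7.5² − 18.7²)/(2·13.0·7.5) = (169 + 56.25 − 349.69)/195 = -124.44/195 ≈ -0.638154
C = arccos(-0.638154) ≈ 129.654°

C = 129.7°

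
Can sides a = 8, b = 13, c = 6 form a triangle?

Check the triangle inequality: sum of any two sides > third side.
a + b vs c: 8 + 13 = 21 > 6  ✓
a + c vs b: 8 + 6 = 14 > 13  ✓
b + c vs a: 13 + 6 = 19 > 8  ✓

Yes, triangle inequality satisfied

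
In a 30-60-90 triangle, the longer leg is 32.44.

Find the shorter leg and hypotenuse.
In a 30-60-90 triangle the sides are in ratio 1 : √3 : 2, so short leg = long leg/√3 and hypotenuse = 2·(short leg).
Short leg = 32.44/√3 ≈ 32.44/1.73205 ≈ 18.7292
Hypotenuse = 2·18.7292 ≈ 37.4585

Short leg = 18.73, Hypotenuse = 37.46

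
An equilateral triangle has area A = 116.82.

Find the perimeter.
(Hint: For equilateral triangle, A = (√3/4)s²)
A = (√3/4)s²  ⇒  s² = 4A/√3 = 4·116.82/√3 = 467.28/1.73205 ≈ 269.784
s ≈ √269.784 ≈ 16.4251
Perimeter = 3s ≈ 3·16.4251 ≈ 49.2753

Perimeter = 49.28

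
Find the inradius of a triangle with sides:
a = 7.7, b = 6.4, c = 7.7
r = Area/s where s is the semi-perimeter.
s = (7.7 + 6.4 + 7.7)/2 = 21.8/2 = 10.9
Area = √(s(s−a)(s−b)(s−c)) = √(10.9·3.2·4.5·3.2) ≈ √502.272 ≈ 22.4114
r ≈ 22.4114/10.9 ≈ 2.05609

r = 2.056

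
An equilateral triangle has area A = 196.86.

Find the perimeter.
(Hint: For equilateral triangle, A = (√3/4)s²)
A = (√3/4)s²  ⇒  s² = 4A/√3 = 4·196.86/√3 = 787.44/1.73205 ≈ 454.629
s ≈ √454.629 ≈ 21.322
Perimeter = 3s ≈ 3·21.322 ≈ 63.9661

Perimeter = 63.97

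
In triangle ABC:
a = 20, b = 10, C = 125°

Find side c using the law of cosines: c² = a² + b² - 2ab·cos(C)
c² = 20² + 10² − 2·20·10·cos(125°)
cos(125°) ≈ -0.573576
c² ≈ 400 + 100 − 400·(-0.573576) ≈ 500 + 229.431 ≈ 729.431
c ≈ √729.431 ≈ 27.008

c = 27.01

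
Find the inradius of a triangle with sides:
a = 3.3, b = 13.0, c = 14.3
r = Area/s where s is the semi-perimeter.
s = (3.3 + 13.0 + 14.3)/2 = 30.6/2 = 15.3
Area = √(s(s−a)(s−b)(s−c)) = √(15.3·12·2.3·1) ≈ √422.28 ≈ 20.5495
r ≈ 20.5495/15.3 ≈ 1.3431

r = 1.343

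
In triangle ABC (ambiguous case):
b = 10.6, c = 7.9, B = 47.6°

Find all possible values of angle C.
b/sin(B) = c/sin(C)  ⇒  sin(C) = c·sin(B)/b = 7.9·sin(47.6°)/10.6
sin(47.6°) ≈ 0.738455
sin(C) ≈ 7.9·0.738455/10.6 ≈ 5.8338/10.6 ≈ 0.550358
Candidate 1: C₁ = arcsin(0.550358) ≈ 33.3916°  →  A = 180° − 47.6° − 33.3916° ≈ 99.0084° > 0, valid
Candidate 2: C₂ = 180° − C₁ ≈ 146.608°  →  A = 180° − 47.6° − 146.608° ≈ -14.2084° ≤ 0, not a valid triangle

C = 33.39° (one solution)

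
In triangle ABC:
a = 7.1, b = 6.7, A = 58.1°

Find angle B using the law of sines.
a/sin(A) = b/sin(B)  ⇒  sin(B) = b·sin(A)/a = 6.7·sin(58.1°)/7.1
sin(58.1°) ≈ 0.848972
sin(B) ≈ 6.7·0.848972/7.1 ≈ 5.68811/7.1 ≈ 0.801142
B = arcsin(0.801142) ≈ 53.2393°
(Since b ≤ a we need B ≤ A, so the obtuse alternative 180° − 53.2393° ≈ 126.761° is rejected.)

B = 53.24°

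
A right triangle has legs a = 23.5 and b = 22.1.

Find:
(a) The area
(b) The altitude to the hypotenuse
(a) The legs are perpendicular, so Area = ½·a·b = ½·23.5·22.1 = ½·519.35 = 259.675
(b) Hypotenuse c = √(a² + b²) = √(552.25 + 488.41) = √1040.66 ≈ 32.2593
    Area = ½·c·h_c  ⇒  h_c = 2·Area/c = 519.35/32.2593 ≈ 16.0993

Area = 259.675, h_c = 16.1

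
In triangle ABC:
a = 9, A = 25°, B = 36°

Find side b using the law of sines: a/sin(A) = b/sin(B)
a/sin(A) = b/sin(B)  ⇒  b = a·sin(B)/sin(A) = 9·sin(36°)/sin(25°)
sin(36°) ≈ 0.587785, sin(25°) ≈ 0.422618
b ≈ 9·0.587785/0.422618 ≈ 5.29007/0.422618 ≈ 12.5174

b = 12.52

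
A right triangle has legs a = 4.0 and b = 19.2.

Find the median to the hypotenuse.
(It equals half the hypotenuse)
Hypotenuse c = √(a² + b²) = √(16 + 368.64) = √384.64 ≈ 19.6122
Median to hypotenuse = c/2 ≈ 19.6122/2 ≈ 9.80612

Median = 9.806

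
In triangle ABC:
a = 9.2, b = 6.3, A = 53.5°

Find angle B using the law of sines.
a/sin(A) = b/sin(B)  ⇒  sin(B) = b·sin(A)/a = 6.3·sin(53.5°)/9.2
sin(53.5°) ≈ 0.803857
sin(B) ≈ 6.3·0.803857/9.2 ≈ 5.0643/9.2 ≈ 0.550467
B = arcsin(0.550467) ≈ 33.3991°
(Since b ≤ a we need B ≤ A, so the obtuse alternative 180° − 33.3991° ≈ 146.601° is rejected.)

B = 33.4°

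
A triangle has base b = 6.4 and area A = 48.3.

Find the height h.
A = ½·b·h  ⇒  h = 2A/b = 2·48.3/6.4 = 96.6/6.4 ≈ 15.0937

h = 15.09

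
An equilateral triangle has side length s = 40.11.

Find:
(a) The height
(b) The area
(a) The height splits the triangle into two 30-60-90 halves: h = s·√3/2 = 40.11·1.73205/2 ≈ 69.4726/2 ≈ 34.7363
(b) Area = (√3/4)·s² = (√3/4)·40.11² = (√3/4)·1608.8121 ≈ 0.433013·1608.8121 ≈ 696.636

Height = 34.74, Area = 696.6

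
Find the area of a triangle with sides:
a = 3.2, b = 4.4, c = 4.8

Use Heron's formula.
s = (3.2 + 4.4 + 4.8)/2 = 12.4/2 = 6.2
s − a = 3, s − b = 1.8, s − c = 1.4
s(s−a)(s−b)(s−c) = 6.2·3·1.8·1.4 ≈ 46.872
Area = √46.872 ≈ 6.84631

Area = 6.846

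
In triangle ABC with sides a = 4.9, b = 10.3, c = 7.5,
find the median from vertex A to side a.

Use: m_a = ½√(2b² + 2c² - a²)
m_a = ½√(2·10.3² + 2·7.5² − 4.9²) = ½√(2·106.09 + 2·56.25 − 24.01) = ½√(212.18 + 112.5 − 24.01) = ½√300.67
√300.67 ≈ 17.3398, so m_a ≈ 8.66992

m_a = 8.67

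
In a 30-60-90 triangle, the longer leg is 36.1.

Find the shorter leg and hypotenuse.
In a 30-60-90 triangle the sides are in ratio 1 : √3 : 2, so short leg = long leg/√3 and hypotenuse = 2·(short leg).
Short leg = 36.1/√3 ≈ 36.1/1.73205 ≈ 20.8423
Hypotenuse = 2·20.8423 ≈ 41.6847

Short leg = 20.84, Hypotenuse = 41.68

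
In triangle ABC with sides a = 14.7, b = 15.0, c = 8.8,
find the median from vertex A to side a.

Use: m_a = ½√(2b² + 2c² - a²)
m_a = ½√(2·15.0² + 2·8.8² − 14.7²) = ½√(2·225 + 2·77.44 − 216.09) = ½√(450 + 154.88 − 216.09) = ½√388.79
√388.79 ≈ 19.7178, so m_a ≈ 9.85888

m_a = 9.859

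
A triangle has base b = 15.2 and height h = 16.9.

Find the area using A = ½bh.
A = ½·b·h = ½·15.2·16.9 = ½·256.88 = 128.44

Area = 128.44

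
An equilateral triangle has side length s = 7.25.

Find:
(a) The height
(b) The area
(a) The height splits the triangle into two 30-60-90 halves: h = s·√3/2 = 7.25·1.73205/2 ≈ 12.5574/2 ≈ 6.27868
(b) Area = (√3/4)·s² = (√3/4)·7.25² = (√3/4)·52.5625 ≈ 0.433013·52.5625 ≈ 22.7602

Height = 6.279, Area = 22.76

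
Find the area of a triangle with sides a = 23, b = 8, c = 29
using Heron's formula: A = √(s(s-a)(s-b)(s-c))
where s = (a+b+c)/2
s = (23 + 8 + 29)/2 = 60/2 = 30
s − a = 7, s − b = 22, s − c = 1
s(s−a)(s−b)(s−c) = 30·7·22·1 = 4620
Area = √4620 ≈ 67.9706

s = 30.0, Area = 67.97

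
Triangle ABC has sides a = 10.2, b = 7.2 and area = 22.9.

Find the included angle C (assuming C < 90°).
Area = ½·a·b·sin(C)  ⇒  sin(C) = 2·Area/(a·b) = 2·22.9/(10.2·7.2) = 45.8/73.44 ≈ 0.623638
C = arcsin(0.623638) ≈ 38.5823° (taking the acute solution since C < 90°)

C = 38.58°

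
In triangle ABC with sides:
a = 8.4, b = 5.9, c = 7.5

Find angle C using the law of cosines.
c² = a² + b² − 2ab·cos(C)  ⇒  cos(C) = (a² + b² − c²)/(2ab)
cos(C) = (8.4² + 5.9² − 7.5²)/(2·8.4·5.9) = (70.56 + 34.81 − 56.25)/99.12 = 49.12/99.12 ≈ 0.495561
C = arccos(0.495561) ≈ 60.2933°

C = 60.29°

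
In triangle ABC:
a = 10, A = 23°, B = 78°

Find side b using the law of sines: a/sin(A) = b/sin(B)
a/sin(A) = b/sin(B)  ⇒  b = a·sin(B)/sin(A) = 10·sin(78°)/sin(23°)
sin(78°) ≈ 0.978148, sin(23°) ≈ 0.390731
b ≈ 10·0.978148/0.390731 ≈ 9.78148/0.390731 ≈ 25.0338

b = 25.03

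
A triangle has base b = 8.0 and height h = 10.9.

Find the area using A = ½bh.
A = ½·b·h = ½·8.0·10.9 = ½·87.2 = 43.6

Area = 43.6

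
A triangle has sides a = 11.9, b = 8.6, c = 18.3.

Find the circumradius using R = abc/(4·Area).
First find the area with Heron's formula.
s = (11.9 + 8.6 + 18.3)/2 = 19.4
Area = √(s(s−a)(s−b)(s−c)) = √(19.4·7.5·10.8·1.1) ≈ √1728.54 ≈ 41.5757
abc = 11.9·8.6·18.3 = 1872.822
R = abc/(4·Area) ≈ 1872.822/(4·41.5757) = 1872.822/166.303 ≈ 11.2615

R = 11.26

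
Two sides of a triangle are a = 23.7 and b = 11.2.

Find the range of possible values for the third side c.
Triangle inequality: |a − b| < c < a + b
|a − b| = |23.7 − 11.2| = 12.5
a + b = 23.7 + 11.2 = 34.9

12.5 < c < 34.9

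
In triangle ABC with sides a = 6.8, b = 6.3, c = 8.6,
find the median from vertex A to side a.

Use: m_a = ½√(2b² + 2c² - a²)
m_a = ½√(2·6.3² + 2·8.6² − 6.8²) = ½√(2·39.69 + 2·73.96 − 46.24) = ½√(79.38 + 147.92 − 46.24) = ½√181.06
√181.06 ≈ 13.4559, so m_a ≈ 6.72793

m_a = 6.728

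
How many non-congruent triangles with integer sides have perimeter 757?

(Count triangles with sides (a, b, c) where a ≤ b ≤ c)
Let a ≤ b ≤ c with a + b + c = 757. The only binding inequality is a + b > c, i.e. 757 − c > c, so c < 757/2; and c ≥ 757/3 since c is the largest side.
So 253 ≤ c ≤ 378. For each c, b runs from ⌈(757 − c)/2⌉ up to c (then a = 757 − b − c satisfies 1 ≤ a ≤ b automatically), giving c − ⌈(757 − c)/2⌉ + 1 choices.
Summing over c: 2 + 3 + 5 + 6 + … + 188 + 189  (126 terms, c = 253, …, 378) = 12033
Check (closed form: nearest integer to p²/48 for even p, (p+3)²/48 for odd p): (757+3)²/48 = 760²/48 = 577600/48 ≈ 12033.33 → 12033

12033 triangles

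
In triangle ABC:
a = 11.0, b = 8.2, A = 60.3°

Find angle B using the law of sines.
a/sin(A) = b/sin(B)  ⇒  sin(B) = b·sin(A)/a = 8.2·sin(60.3°)/11.0
sin(60.3°) ≈ 0.868632
sin(B) ≈ 8.2·0.868632/11.0 ≈ 7.12278/11.0 ≈ 0.647525
B = arcsin(0.647525) ≈ 40.3553°
(Since b ≤ a we need B ≤ A, so the obtuse alternative 180° − 40.3553° ≈ 139.645° is rejected.)

B = 40.36°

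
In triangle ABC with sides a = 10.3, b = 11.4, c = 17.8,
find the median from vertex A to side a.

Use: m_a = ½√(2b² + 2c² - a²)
m_a = ½√(2·11.4² + 2·17.8² − 10.3²) = ½√(2·129.96 + 2·316.84 − 106.09) = ½√(259.92 + 633.68 − 106.09) = ½√787.51
√787.51 ≈ 28.0626, so m_a ≈ 14.0313

m_a = 14.03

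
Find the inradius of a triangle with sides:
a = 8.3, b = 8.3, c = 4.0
r = Area/s where s is the semi-perimeter.
s = (8.3 + 8.3 + 4.0)/2 = 20.6/2 = 10.3
Area = √(s(s−a)(s−b)(s−c)) = √(10.3·2·2·6.3) ≈ √259.56 ≈ 16.1109
r ≈ 16.1109/10.3 ≈ 1.56416

r = 1.564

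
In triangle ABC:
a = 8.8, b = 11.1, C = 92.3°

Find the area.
Two sides and the included angle (SAS): A = ½·a·b·sin(C) = ½·8.8·11.1·sin(92.3°)
sin(92.3°) ≈ 0.999194
A ≈ ½·97.68·0.999194 = 48.84·0.999194 ≈ 48.8007

Area = 48.8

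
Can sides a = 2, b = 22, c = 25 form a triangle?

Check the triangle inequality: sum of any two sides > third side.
a + b vs c: 2 + 22 = 24 ≤ 25  ✗
a + c vs b: 2 + 25 = 27 > 22  ✓
b + c vs a: 22 + 25 = 47 > 2  ✓

No: 2 + 22 = 24 is not > 25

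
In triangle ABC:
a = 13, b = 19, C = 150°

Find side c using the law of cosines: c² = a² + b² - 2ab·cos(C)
c² = 13² + 19² − 2·13·19·cos(150°)
cos(150°) ≈ -0.866025
c² ≈ 169 + 361 − 494·(-0.866025) ≈ 530 + 427.817 ≈ 957.817
c ≈ √957.817 ≈ 30.9486

c = 30.95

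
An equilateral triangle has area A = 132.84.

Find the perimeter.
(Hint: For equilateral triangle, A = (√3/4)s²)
A = (√3/4)s²  ⇒  s² = 4A/√3 = 4·132.84/√3 = 531.36/1.73205 ≈ 306.781
s ≈ √306.781 ≈ 17.5152
Perimeter = 3s ≈ 3·17.5152 ≈ 52.5455

Perimeter = 52.55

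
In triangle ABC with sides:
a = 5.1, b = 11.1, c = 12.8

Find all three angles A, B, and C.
Law of cosines for each angle (a² = 26.01, b² = 123.21, c² = 163.84):
cos(A) = (b² + c² − a²)/(2bc) = (123.21 + 163.84 − 26.01)/(2·11.1·12.8) = 261.04/284.16 ≈ 0.918637  ⇒  A ≈ 23.2723°
cos(B) = (a² + c² − b²)/(2ac) = (26.01 + 163.84 − 123.21)/(2·5.1·12.8) = 66.64/130.56 ≈ 0.510417  ⇒  B ≈ 59.3084°
cos(C) = (a² + b² − c²)/(2ab) = (26.01 + 123.21 − 163.84)/(2·5.1·11.1) = -14.62/113.22 ≈ -0.129129  ⇒  C ≈ 97.4193°
Check: A + B + C ≈ 180°

A = 23.27°, B = 59.31°, C = 97.42°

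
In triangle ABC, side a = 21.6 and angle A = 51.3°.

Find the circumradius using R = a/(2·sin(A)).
R = a/(2·sin(A)) = 21.6/(2·sin(51.3°))
sin(51.3°) ≈ 0.78043
R ≈ 21.6/(2·0.78043) = 21.6/1.56086 ≈ 13.8385

R = 13.84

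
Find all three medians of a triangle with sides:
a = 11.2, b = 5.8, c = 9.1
Median formula: m_a = ½√(2b² + 2c² − a²) (and cyclically). a² = 125.44, b² = 33.64, c² = 82.81.
m_a = ½√(2·33.64 + 2·82.81 − 125.44) = ½√107.46 ≈ ½·10.3663 ≈ 5.18315
m_b = ½√(2·125.44 + 2·82.81 − 33.64) = ½√382.86 ≈ ½·19.5668 ≈ 9.7834
m_c = ½√(2·125.44 + 2·33.64 − 82.81) = ½√235.35 ≈ ½·15.3411 ≈ 7.67056

m_a = 5.183, m_b = 9.783, m_c = 7.671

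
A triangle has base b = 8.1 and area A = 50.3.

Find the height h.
A = ½·b·h  ⇒  h = 2A/b = 2·50.3/8.1 = 100.6/8.1 ≈ 12.4198

h = 12.42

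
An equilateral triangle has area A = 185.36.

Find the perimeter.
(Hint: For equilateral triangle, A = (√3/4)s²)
A = (√3/4)s²  ⇒  s² = 4A/√3 = 4·185.36/√3 = 741.44/1.73205 ≈ 428.071
s ≈ √428.071 ≈ 20.6899
Perimeter = 3s ≈ 3·20.6899 ≈ 62.0696

Perimeter = 62.07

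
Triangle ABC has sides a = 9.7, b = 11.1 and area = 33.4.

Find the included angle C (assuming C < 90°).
Area = ½·a·b·sin(C)  ⇒  sin(C) = 2·Area/(a·b) = 2·33.4/(9.7·11.1) = 66.8/107.67 ≈ 0.620414
C = arcsin(0.620414) ≈ 38.3464° (taking the acute solution since C < 90°)

C = 38.35°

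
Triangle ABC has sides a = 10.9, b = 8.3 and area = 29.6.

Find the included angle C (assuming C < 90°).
Area = ½·a·b·sin(C)  ⇒  sin(C) = 2·Area/(a·b) = 2·29.6/(10.9·8.3) = 59.2/90.47 ≈ 0.654361
C = arcsin(0.654361) ≈ 40.8712° (taking the acute solution since C < 90°)

C = 40.87°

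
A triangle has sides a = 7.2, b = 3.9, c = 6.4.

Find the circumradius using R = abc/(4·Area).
First find the area with Heron's formula.
s = (7.2 + 3.9 + 6.4)/2 = 8.75
Area = √(s(s−a)(s−b)(s−c)) = √(8.75·1.55·4.85·2.35) ≈ √154.579 ≈ 12.433
abc = 7.2·3.9·6.4 = 179.712
R = abc/(4·Area) ≈ 179.712/(4·12.433) = 179.712/49.7319 ≈ 3.61362

R = 3.614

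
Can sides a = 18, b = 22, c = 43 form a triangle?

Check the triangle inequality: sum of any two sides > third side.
a + b vs c: 18 + 22 = 40 ≤ 43  ✗
a + c vs b: 18 + 43 = 61 > 22  ✓
b + c vs a: 22 + 43 = 65 > 18  ✓

No: 18 + 22 = 40 is not > 43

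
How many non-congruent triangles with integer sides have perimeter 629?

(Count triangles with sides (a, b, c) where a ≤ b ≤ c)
Let a ≤ b ≤ c with a + b + c = 629. The only binding inequality is a + b > c, i.e. 629 − c > c, so c < 629/2; and c ≥ 629/3 since c is the largest side.
So 210 ≤ c ≤ 314. For each c, b runs from ⌈(629 − c)/2⌉ up to c (then a = 629 − b − c satisfies 1 ≤ a ≤ b automatically), giving c − ⌈(629 − c)/2⌉ + 1 choices.
Summing over c: 1 + 3 + 4 + 6 + … + 156 + 157  (105 terms, c = 210, …, 314) = 8321
Check (closed form: nearest integer to p²/48 for even p, (p+3)²/48 for odd p): (629+3)²/48 = 632²/48 = 399424/48 ≈ 8321.33 → 8321

8321 triangles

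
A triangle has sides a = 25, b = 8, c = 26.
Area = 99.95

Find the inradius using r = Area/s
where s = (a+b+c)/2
s = (25 + 8 + 26)/2 = 59/2 = 29.5
r = Area/s = 99.95/29.5 ≈ 3.38814

r = 3.388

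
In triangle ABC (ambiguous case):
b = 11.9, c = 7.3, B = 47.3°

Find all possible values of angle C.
b/sin(B) = c/sin(C)  ⇒  sin(C) = c·sin(B)/b = 7.3·sin(47.3°)/11.9
sin(47.3°) ≈ 0.734915
sin(C) ≈ 7.3·0.734915/11.9 ≈ 5.36488/11.9 ≈ 0.45083
Candidate 1: C₁ = arcsin(0.45083) ≈ 26.7969°  →  A = 180° − 47.3° − 26.7969° ≈ 105.903° > 0, valid
Candidate 2: C₂ = 180° − C₁ ≈ 153.203°  →  A = 180° − 47.3° − 153.203° ≈ -20.5031° ≤ 0, not a valid triangle

C = 26.8° (one solution)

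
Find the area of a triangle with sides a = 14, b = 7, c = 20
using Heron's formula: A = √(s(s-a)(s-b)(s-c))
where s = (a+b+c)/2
s = (14 + 7 + 20)/2 = 41/2 = 20.5
s − a = 6.5, s − b = 13.5, s − c = 0.5
s(s−a)(s−b)(s−c) = 20.5·6.5·13.5·0.5 = 899.4375
Area = √899.4375 ≈ 29.9906

s = 20.5, Area = 29.99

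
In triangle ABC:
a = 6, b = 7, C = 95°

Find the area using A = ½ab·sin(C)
A = ½·a·b·sin(C) = ½·6·7·sin(95°)
sin(95°) ≈ 0.996195
A ≈ ½·42·0.996195 = 21·0.996195 ≈ 20.9201

Area = 20.92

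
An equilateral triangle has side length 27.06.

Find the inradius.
r = Area/s with s the semi-perimeter.
Area = (√3/4)·27.06² = (√3/4)·732.2436 ≈ 0.433013·732.2436 ≈ 317.071
s = 3·27.06/2 = 40.59
r ≈ 317.071/40.59 ≈ 7.81155
(Equivalently r = side/(2√3) = 27.06/3.4641 ≈ 7.81155.)

r = 7.812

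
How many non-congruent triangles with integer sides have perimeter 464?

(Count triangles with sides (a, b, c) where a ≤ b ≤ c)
Let a ≤ b ≤ c with a + b + c = 464. The only binding inequality is a + b > c, i.e. 464 − c > c, so c < 464/2; and c ≥ 464/3 since c is the largest side.
So 155 ≤ c ≤ 231. For each c, b runs from ⌈(464 − c)/2⌉ up to c (then a = 464 − b − c satisfies 1 ≤ a ≤ b automatically), giving c − ⌈(464 − c)/2⌉ + 1 choices.
Summing over c: 1 + 3 + 4 + 6 + … + 114 + 115  (77 terms, c = 155, …, 231) = 4485
Check (closed form: nearest integer to p²/48 for even p, (p+3)²/48 for odd p): 464²/48 = 215296/48 ≈ 4485.33 → 4485

4485 triangles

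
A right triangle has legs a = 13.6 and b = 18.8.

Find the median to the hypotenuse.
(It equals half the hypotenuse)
Hypotenuse c = √(a² + b²) = √(184.96 + 353.44) = √538.4 ≈ 23.2034
Median to hypotenuse = c/2 ≈ 23.2034/2 ≈ 11.6017

Median = 11.6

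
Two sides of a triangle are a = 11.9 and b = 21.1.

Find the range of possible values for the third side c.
Triangle inequality: |a − b| < c < a + b
|a − b| = |11.9 − 21.1| = 9.2
a + b = 11.9 + 21.1 = 33

9.2 < c < 33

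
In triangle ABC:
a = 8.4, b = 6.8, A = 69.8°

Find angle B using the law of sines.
a/sin(A) = b/sin(B)  ⇒  sin(B) = b·sin(A)/a = 6.8·sin(69.8°)/8.4
sin(69.8°) ≈ 0.938493
sin(B) ≈ 6.8·0.938493/8.4 ≈ 6.38175/8.4 ≈ 0.759732
B = arcsin(0.759732) ≈ 49.4406°
(Since b ≤ a we need B ≤ A, so the obtuse alternative 180° − 49.4406° ≈ 130.559° is rejected.)

B = 49.44°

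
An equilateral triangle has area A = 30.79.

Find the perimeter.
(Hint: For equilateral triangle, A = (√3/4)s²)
A = (√3/4)s²  ⇒  s² = 4A/√3 = 4·30.79/√3 = 123.16/1.73205 ≈ 71.1065
s ≈ √71.1065 ≈ 8.43246
Perimeter = 3s ≈ 3·8.43246 ≈ 25.2974

Perimeter = 25.3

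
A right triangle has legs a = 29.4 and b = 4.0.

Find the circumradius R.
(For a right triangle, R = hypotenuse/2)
Hypotenuse c = √(a² + b²) = √(864.36 + 16) = √880.36 ≈ 29.6709
R = c/2 ≈ 29.6709/2 ≈ 14.8354

R = 14.84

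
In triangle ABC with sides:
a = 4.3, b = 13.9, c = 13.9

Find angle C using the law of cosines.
c² = a² + b² − 2ab·cos(C)  ⇒  cos(C) = (a² + b² − c²)/(2ab)
cos(C) = (4.3² + 13.9² − 13.9²)/(2·4.3·13.9) = (18.49 + 193.21 − 193.21)/119.54 = 18.49/119.54 ≈ 0.154676
C = arccos(0.154676) ≈ 81.102°

C = 81.1°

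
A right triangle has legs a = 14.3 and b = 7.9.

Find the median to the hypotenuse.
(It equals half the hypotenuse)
Hypotenuse c = √(a² + b²) = √(204.49 + 62.41) = √266.9 ≈ 16.3371
Median to hypotenuse = c/2 ≈ 16.3371/2 ≈ 8.16854

Median = 8.169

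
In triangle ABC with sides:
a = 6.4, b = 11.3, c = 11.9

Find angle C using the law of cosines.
c² = a² + b² − 2ab·cos(C)  ⇒  cos(C) = (a² + b² − c²)/(2ab)
cos(C) = (6.4² + 11.3² − 11.9²)/(2·6.4·11.3) = (40.96 + 127.69 − 141.61)/144.64 = 27.04/144.64 ≈ 0.186947
C = arccos(0.186947) ≈ 79.2253°

C = 79.23°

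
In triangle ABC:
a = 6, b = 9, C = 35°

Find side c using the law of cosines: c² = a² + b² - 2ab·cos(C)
c² = 6² + 9² − 2·6·9·cos(35°)
cos(35°) ≈ 0.819152
c² ≈ 36 + 81 − 108·(0.819152) ≈ 117 − 88.4684 ≈ 28.5316
c ≈ √28.5316 ≈ 5.3415

c = 5.341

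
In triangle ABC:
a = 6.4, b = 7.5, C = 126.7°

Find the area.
Two sides and the included angle (SAS): A = ½·a·b·sin(C) = ½·6.4·7.5·sin(126.7°)
sin(126.7°) ≈ 0.801776
A ≈ ½·48·0.801776 = 24·0.801776 ≈ 19.2426

Area = 19.24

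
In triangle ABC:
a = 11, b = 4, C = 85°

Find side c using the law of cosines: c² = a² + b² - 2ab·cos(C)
c² = 11² + 4² − 2·11·4·cos(85°)
cos(85°) ≈ 0.0871557
c² ≈ 121 + 16 − 88·(0.0871557) ≈ 137 − 7.66971 ≈ 129.33
c ≈ √129.33 ≈ 11.3723

c = 11.37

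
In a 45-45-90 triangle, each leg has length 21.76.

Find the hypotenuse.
In a 45-45-90 triangle the sides are in ratio 1 : 1 : √2, so hypotenuse = leg·√2.
Hypotenuse = 21.76·√2 ≈ 21.76·1.41421 ≈ 30.7733

Hypotenuse = 21.76√2 = 30.77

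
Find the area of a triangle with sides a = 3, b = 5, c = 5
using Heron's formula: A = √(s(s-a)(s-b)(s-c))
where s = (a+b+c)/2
s = (3 + 5 + 5)/2 = 13/2 = 6.5
s − a = 3.5, s − b = 1.5, s − c = 1.5
s(s−a)(s−b)(s−c) = 6.5·3.5·1.5·1.5 = 51.1875
Area = √51.1875 ≈ 7.15454

s = 6.5, Area = 7.155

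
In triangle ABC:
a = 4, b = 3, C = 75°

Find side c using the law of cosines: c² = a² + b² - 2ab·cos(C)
c² = 4² + 3² − 2·4·3·cos(75°)
cos(75°) ≈ 0.258819
c² ≈ 16 + 9 − 24·(0.258819) ≈ 25 − 6.21166 ≈ 18.7883
c ≈ √18.7883 ≈ 4.33455

c = 4.335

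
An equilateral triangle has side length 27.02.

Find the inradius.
r = Area/s with s the semi-perimeter.
Area = (√3/4)·27.02² = (√3/4)·730.0804 ≈ 0.433013·730.0804 ≈ 316.134
s = 3·27.02/2 = 40.53
r ≈ 316.134/40.53 ≈ 7.8
(Equivalently r = side/(2√3) = 27.02/3.4641 ≈ 7.8.)

r = 7.8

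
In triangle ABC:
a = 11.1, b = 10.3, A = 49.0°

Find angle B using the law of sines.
a/sin(A) = b/sin(B)  ⇒  sin(B) = b·sin(A)/a = 10.3·sin(49.0°)/11.1
sin(49.0°) ≈ 0.75471
sin(B) ≈ 10.3·0.75471/11.1 ≈ 7.77351/11.1 ≈ 0.700316
B = arcsin(0.700316) ≈ 44.4524°
(Since b ≤ a we need B ≤ A, so the obtuse alternative 180° − 44.4524° ≈ 135.548° is rejected.)

B = 44.45°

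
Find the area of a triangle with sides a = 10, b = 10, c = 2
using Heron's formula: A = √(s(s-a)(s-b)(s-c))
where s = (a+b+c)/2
s = (10 + 10 + 2)/2 = 22/2 = 11
s − a = 1, s − b = 1, s − c = 9
s(s−a)(s−b)(s−c) = 11·1·1·9 = 99
Area = √99 ≈ 9.94987

s = 11.0, Area = 9.95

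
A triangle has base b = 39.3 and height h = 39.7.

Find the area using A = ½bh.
A = ½·b·h = ½·39.3·39.7 = ½·1560.21 = 780.105

Area = 780.105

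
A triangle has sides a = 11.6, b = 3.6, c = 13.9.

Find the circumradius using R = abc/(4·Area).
First find the area with Heron's formula.
s = (11.6 + 3.6 + 13.9)/2 = 14.55
Area = √(s(s−a)(s−b)(s−c)) = √(14.55·2.95·10.95·0.65) ≈ √305.501 ≈ 17.4786
abc = 11.6·3.6·13.9 = 580.464
R = abc/(4·Area) ≈ 580.464/(4·17.4786) = 580.464/69.9143 ≈ 8.3025

R = 8.303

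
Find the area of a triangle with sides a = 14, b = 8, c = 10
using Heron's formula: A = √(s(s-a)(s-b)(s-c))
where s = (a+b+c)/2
s = (14 + 8 + 10)/2 = 32/2 = 16
s − a = 2, s − b = 8, s − c = 6
s(s−a)(s−b)(s−c) = 16·2·8·6 = 1536
Area = √1536 ≈ 39.1918

s = 16.0, Area = 39.19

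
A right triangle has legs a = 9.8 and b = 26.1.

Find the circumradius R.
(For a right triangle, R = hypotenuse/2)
Hypotenuse c = √(a² + b²) = √(96.04 + 681.21) = √777.25 ≈ 27.8792
R = c/2 ≈ 27.8792/2 ≈ 13.9396

R = 13.94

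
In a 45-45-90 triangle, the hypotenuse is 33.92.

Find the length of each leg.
In a 45-45-90 triangle hypotenuse = leg·√2, so leg = hypotenuse/√2.
Leg = 33.92/√2 ≈ 33.92/1.41421 ≈ 23.9851

Each leg = 23.99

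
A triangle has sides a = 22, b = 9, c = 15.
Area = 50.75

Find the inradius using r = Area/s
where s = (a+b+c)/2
s = (22 + 9 + 15)/2 = 46/2 = 23
r = Area/s = 50.75/23 ≈ 2.20652

r = 2.207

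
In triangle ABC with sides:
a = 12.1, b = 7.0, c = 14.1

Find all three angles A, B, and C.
Law of cosines for each angle (a² = 146.41, b² = 49, c² = 198.81):
cos(A) = (b² + c² − a²)/(2bc) = (49 + 198.81 − 146.41)/(2·7.0·14.1) = 101.4/197.4 ≈ 0.513678  ⇒  A ≈ 59.0909°
cos(B) = (a² + c² − b²)/(2ac) = (146.41 + 198.81 − 49)/(2·12.1·14.1) = 296.22/341.22 ≈ 0.86812  ⇒  B ≈ 29.7591°
cos(C) = (a² + b² − c²)/(2ab) = (146.41 + 49 − 198.81)/(2·12.1·7.0) = -3.4/169.4 ≈ -0.0200708  ⇒  C ≈ 91.1501°
Check: A + B + C ≈ 180°

A = 59.09°, B = 29.76°, C = 91.15°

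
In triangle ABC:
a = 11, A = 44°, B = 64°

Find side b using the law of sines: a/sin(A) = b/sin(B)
a/sin(A) = b/sin(B)  ⇒  b = a·sin(B)/sin(A) = 11·sin(64°)/sin(44°)
sin(64°) ≈ 0.898794, sin(44°) ≈ 0.694658
b ≈ 11·0.898794/0.694658 ≈ 9.88673/0.694658 ≈ 14.2325

b = 14.23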